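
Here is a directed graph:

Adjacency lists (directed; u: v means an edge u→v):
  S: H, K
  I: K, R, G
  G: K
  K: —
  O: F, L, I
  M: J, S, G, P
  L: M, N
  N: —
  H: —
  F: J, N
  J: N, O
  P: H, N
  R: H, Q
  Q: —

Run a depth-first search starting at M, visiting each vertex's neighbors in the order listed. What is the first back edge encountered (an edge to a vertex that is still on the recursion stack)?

F→J

DFS from M (visiting each vertex's neighbors in the order listed); mark gray on enter, black on exit:
M gray
  J gray
    N gray
    N black
    O gray
      F gray
        F→J: J is gray → back edge
First back edge: F → J.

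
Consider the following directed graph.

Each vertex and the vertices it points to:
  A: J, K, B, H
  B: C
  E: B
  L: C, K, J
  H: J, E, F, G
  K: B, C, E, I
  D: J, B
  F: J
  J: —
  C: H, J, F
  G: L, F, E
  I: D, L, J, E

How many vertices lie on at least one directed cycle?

9

A vertex is on a directed cycle iff it belongs to a strongly connected component of size ≥ 2 (or has a self-loop).
The vertices on cycles are {B, C, D, E, G, H, I, K, L} — 9 in total.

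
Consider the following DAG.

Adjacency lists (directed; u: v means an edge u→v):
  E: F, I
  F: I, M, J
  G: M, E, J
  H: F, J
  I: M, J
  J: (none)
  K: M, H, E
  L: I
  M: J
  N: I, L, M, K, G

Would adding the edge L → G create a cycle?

Adding L→G creates a cycle iff G can already reach L.
Explore from G: no path reaches L. The graph stays acyclic.

No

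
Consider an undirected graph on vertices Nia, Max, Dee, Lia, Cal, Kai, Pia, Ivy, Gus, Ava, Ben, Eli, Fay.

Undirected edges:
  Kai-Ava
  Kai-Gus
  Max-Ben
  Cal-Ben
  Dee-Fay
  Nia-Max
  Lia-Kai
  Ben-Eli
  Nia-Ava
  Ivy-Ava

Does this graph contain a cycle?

No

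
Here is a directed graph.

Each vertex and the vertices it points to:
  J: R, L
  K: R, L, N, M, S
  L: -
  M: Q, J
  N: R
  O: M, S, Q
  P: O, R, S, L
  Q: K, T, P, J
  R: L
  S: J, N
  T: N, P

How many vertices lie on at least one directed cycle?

A vertex is on a directed cycle iff it belongs to a strongly connected component of size ≥ 2 (or has a self-loop).
The vertices on cycles are {K, M, O, P, Q, T} — 6 in total.

6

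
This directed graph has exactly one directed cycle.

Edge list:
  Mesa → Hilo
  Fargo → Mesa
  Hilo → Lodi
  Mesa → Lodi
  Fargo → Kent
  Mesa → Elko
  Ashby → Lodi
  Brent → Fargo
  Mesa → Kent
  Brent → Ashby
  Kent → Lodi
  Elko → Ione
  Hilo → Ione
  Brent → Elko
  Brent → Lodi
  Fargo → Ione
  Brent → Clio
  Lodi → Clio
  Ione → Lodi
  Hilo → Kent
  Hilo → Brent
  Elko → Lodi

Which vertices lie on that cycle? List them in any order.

Hilo, Mesa, Brent, Fargo

DFS with gray/black marking from Mesa:
Mesa gray
  Hilo gray
    Kent gray
      Lodi gray
        Clio gray
        Clio black
      Lodi black
    Kent black
    Hilo→Lodi: Lodi black — skip
    Ione gray
      Ione→Lodi: Lodi black — skip
    Ione black
    Brent gray
      Ashby gray
        Ashby→Lodi: Lodi black — skip
      Ashby black
      Fargo gray
        Fargo→Kent: Kent black — skip
        Fargo→Ione: Ione black — skip
        Fargo→Mesa: Mesa is gray → back edge
Back edge closes the cycle Mesa → Hilo → Brent → Fargo → Mesa; its vertices are {Hilo, Mesa, Brent, Fargo}.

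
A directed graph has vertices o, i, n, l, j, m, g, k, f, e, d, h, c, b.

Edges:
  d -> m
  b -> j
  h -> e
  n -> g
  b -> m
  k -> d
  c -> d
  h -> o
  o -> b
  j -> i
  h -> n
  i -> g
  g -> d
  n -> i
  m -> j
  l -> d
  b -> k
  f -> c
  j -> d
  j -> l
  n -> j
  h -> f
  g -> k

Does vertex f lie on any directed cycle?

f lies on a cycle iff there is a path from f back to itself.
Exploring from f, it never reaches itself; equivalently, its strongly connected component is a singleton.

No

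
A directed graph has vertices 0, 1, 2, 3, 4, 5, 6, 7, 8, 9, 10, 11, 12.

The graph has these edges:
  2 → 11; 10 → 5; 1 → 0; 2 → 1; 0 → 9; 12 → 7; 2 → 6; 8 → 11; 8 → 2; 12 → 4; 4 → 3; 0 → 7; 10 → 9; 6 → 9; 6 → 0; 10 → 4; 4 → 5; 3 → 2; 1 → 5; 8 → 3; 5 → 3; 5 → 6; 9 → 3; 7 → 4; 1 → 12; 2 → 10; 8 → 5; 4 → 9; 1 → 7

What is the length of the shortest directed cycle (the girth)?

For each vertex v, BFS finds the shortest path from v back to v.
The shortest such closed walk is 2 → 6 → 9 → 3 → 2, length 4.

4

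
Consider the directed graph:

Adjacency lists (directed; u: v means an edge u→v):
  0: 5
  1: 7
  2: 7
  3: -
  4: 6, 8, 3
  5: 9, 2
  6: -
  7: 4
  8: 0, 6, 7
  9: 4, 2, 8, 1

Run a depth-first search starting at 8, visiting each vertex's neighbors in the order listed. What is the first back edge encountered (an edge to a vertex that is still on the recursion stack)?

DFS from 8 (visiting each vertex's neighbors in the order listed); mark gray on enter, black on exit:
8 gray
  0 gray
    5 gray
      9 gray
        4 gray
          6 gray
          6 black
          4→8: 8 is gray → back edge
First back edge: 4 → 8.

4→8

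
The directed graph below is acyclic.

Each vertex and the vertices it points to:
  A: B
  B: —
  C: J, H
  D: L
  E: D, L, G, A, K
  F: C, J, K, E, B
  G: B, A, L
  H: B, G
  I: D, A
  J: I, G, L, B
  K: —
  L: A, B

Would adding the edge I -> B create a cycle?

Adding I→B creates a cycle iff B can already reach I.
Explore from B: no path reaches I. The graph stays acyclic.

No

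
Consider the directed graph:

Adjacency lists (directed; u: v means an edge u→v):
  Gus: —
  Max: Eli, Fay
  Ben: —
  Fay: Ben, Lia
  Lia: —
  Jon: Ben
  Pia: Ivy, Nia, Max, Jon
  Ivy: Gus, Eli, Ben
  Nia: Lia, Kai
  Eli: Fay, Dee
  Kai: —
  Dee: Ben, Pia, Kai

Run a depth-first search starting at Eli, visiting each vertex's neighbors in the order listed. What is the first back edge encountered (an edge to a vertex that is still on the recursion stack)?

DFS from Eli (visiting each vertex's neighbors in the order listed); mark gray on enter, black on exit:
Eli gray
  Fay gray
    Ben gray
    Ben black
    Lia gray
    Lia black
  Fay black
  Dee gray
    Dee→Ben: Ben black — skip
    Pia gray
      Ivy gray
        Gus gray
        Gus black
        Ivy→Eli: Eli is gray → back edge
First back edge: Ivy → Eli.

Ivy->Eli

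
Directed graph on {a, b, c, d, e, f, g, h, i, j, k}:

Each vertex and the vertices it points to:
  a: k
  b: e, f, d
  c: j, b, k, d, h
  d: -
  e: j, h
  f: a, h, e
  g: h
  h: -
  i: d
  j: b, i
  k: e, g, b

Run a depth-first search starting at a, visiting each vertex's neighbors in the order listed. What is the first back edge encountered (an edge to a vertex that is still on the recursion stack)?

DFS from a (visiting each vertex's neighbors in the order listed); mark gray on enter, black on exit:
a gray
  k gray
    e gray
      j gray
        b gray
          b→e: e is gray → back edge
First back edge: b → e.

b->e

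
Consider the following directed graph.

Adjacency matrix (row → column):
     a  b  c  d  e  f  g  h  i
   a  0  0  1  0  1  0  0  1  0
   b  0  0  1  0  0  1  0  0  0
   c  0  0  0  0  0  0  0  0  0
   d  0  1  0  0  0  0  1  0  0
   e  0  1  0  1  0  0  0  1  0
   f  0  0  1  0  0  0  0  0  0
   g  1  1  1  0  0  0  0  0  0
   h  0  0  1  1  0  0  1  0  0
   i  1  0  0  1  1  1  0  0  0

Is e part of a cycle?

Yes

e is on a cycle iff e can reach itself via ≥1 edge.
e → h → g → a → e — yes.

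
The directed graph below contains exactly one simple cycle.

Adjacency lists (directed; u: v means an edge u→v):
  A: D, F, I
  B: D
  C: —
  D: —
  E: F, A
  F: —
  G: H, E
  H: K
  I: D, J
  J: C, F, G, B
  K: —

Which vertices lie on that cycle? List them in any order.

A, E, G, I, J

DFS with gray/black marking from J:
J gray
  C gray
  C black
  F gray
  F black
  G gray
    H gray
      K gray
      K black
    H black
    E gray
      E→F: F black — skip
      A gray
        D gray
        D black
        A→F: F black — skip
        I gray
          I→D: D black — skip
          I→J: J is gray → back edge
Back edge closes the cycle J → G → E → A → I → J; its vertices are {A, E, G, I, J}.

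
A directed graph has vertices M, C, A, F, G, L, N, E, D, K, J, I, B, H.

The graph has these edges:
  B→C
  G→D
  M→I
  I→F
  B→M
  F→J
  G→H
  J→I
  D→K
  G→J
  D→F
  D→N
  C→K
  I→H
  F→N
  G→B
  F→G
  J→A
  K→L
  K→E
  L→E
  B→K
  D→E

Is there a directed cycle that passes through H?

H lies on a cycle iff there is a path from H back to itself.
Exploring from H, it never reaches itself; equivalently, its strongly connected component is a singleton.

No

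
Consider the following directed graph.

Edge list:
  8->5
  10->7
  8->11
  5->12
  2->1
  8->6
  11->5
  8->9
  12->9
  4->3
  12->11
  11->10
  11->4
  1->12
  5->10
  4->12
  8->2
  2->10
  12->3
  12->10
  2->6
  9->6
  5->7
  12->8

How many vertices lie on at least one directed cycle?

A vertex is on a directed cycle iff it belongs to a strongly connected component of size ≥ 2 (or has a self-loop).
The vertices on cycles are {1, 2, 4, 5, 8, 11, 12} — 7 in total.

7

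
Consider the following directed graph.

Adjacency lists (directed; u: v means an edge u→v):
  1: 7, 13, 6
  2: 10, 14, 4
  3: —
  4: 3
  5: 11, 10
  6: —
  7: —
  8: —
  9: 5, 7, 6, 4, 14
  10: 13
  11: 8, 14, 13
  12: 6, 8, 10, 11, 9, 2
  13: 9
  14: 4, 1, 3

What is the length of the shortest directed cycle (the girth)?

4

For each vertex v, BFS finds the shortest path from v back to v.
The shortest such closed walk is 9 → 14 → 1 → 13 → 9, length 4.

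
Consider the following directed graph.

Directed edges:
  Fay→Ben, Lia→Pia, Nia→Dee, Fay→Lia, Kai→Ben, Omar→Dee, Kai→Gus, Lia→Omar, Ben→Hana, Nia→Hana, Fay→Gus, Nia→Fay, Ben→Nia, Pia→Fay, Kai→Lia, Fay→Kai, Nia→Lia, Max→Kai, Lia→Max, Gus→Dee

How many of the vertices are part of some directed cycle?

7

A vertex is on a directed cycle iff it belongs to a strongly connected component of size ≥ 2 (or has a self-loop).
The vertices on cycles are {Ben, Fay, Kai, Lia, Max, Nia, Pia} — 7 in total.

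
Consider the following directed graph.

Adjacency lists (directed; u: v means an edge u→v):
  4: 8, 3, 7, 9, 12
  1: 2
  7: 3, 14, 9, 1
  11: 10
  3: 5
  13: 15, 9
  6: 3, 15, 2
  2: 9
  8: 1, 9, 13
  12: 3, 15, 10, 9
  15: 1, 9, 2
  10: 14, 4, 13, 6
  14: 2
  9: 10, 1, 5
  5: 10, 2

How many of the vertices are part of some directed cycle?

A vertex is on a directed cycle iff it belongs to a strongly connected component of size ≥ 2 (or has a self-loop).
The vertices on cycles are {1, 2, 3, 4, 5, 6, 7, 8, 9, 10, 12, 13, 14, 15} — 14 in total.

14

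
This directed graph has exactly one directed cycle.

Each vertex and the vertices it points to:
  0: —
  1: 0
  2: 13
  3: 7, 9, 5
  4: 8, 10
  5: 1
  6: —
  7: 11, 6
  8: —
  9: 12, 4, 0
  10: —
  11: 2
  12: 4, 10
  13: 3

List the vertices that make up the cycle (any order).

2, 3, 7, 11, 13

DFS with gray/black marking from 3:
3 gray
  7 gray
    11 gray
      2 gray
        13 gray
          13→3: 3 is gray → back edge
Back edge closes the cycle 3 → 7 → 11 → 2 → 13 → 3; its vertices are {2, 3, 7, 11, 13}.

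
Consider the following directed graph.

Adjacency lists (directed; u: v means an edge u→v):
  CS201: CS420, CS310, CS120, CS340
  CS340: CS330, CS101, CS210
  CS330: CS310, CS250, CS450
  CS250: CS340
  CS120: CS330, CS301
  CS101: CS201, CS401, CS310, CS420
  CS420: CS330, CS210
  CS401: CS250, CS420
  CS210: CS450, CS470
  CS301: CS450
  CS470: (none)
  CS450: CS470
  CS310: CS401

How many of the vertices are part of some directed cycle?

9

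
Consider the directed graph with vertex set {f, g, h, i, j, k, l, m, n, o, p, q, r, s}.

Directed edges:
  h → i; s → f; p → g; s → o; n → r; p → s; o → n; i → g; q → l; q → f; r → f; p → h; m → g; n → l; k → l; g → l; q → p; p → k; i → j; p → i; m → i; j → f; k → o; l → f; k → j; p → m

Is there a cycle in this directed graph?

No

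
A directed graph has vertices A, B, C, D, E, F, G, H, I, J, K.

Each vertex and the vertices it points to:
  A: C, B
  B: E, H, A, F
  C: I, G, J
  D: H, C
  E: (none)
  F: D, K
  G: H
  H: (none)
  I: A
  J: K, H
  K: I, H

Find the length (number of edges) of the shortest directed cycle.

For each vertex v, BFS finds the shortest path from v back to v.
The shortest such closed walk is B → A → B, length 2.

2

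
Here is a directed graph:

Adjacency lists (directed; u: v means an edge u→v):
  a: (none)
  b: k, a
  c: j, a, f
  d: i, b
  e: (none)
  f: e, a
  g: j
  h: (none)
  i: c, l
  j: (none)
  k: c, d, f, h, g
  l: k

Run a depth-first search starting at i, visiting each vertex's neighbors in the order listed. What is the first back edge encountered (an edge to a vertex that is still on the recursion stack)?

d->i

DFS from i (visiting each vertex's neighbors in the order listed); mark gray on enter, black on exit:
i gray
  c gray
    j gray
    j black
    a gray
    a black
    f gray
      e gray
      e black
      f→a: a black — skip
    f black
  c black
  l gray
    k gray
      k→c: c black — skip
      d gray
        d→i: i is gray → back edge
First back edge: d → i.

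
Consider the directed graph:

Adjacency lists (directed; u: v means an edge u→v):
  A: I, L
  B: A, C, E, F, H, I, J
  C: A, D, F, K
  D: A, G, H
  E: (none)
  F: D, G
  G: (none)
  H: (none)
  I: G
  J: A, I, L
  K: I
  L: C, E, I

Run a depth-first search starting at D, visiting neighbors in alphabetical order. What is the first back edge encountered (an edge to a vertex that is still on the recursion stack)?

DFS from D (visiting neighbors in alphabetical order); mark gray on enter, black on exit:
D gray
  A gray
    I gray
      G gray
      G black
    I black
    L gray
      C gray
        C→A: A is gray → back edge
First back edge: C → A.

C->A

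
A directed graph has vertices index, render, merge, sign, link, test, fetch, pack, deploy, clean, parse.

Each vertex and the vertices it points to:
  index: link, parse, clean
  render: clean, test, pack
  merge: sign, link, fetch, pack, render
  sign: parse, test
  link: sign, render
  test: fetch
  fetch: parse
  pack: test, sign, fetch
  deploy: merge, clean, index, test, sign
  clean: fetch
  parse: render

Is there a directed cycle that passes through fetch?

Yes

fetch is on a cycle iff fetch can reach itself via ≥1 edge.
fetch → parse → render → clean → fetch — yes.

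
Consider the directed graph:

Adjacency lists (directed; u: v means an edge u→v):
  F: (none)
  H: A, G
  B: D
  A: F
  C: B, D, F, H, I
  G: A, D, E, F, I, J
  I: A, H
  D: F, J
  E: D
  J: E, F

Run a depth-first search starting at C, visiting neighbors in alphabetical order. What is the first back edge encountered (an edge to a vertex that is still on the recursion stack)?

DFS from C (visiting neighbors in alphabetical order); mark gray on enter, black on exit:
C gray
  B gray
    D gray
      F gray
      F black
      J gray
        E gray
          E→D: D is gray → back edge
First back edge: E → D.

E→D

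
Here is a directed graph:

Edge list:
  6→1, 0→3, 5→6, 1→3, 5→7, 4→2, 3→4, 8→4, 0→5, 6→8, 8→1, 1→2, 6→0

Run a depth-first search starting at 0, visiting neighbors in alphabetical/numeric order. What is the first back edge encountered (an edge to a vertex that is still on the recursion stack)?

DFS from 0 (visiting neighbors in alphabetical/numeric order); mark gray on enter, black on exit:
0 gray
  3 gray
    4 gray
      2 gray
      2 black
    4 black
  3 black
  5 gray
    6 gray
      6→0: 0 is gray → back edge
First back edge: 6 → 0.

6→0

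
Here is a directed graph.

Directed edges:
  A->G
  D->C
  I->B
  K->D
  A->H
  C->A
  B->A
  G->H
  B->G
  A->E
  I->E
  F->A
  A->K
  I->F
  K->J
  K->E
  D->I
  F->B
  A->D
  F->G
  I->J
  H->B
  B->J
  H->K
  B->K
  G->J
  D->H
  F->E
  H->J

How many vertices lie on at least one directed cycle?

A vertex is on a directed cycle iff it belongs to a strongly connected component of size ≥ 2 (or has a self-loop).
The vertices on cycles are {A, B, C, D, F, G, H, I, K} — 9 in total.

9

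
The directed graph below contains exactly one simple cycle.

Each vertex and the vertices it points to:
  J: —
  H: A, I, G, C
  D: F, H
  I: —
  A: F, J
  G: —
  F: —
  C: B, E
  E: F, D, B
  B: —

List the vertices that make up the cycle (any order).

C, D, E, H

DFS with gray/black marking from H:
H gray
  A gray
    F gray
    F black
    J gray
    J black
  A black
  I gray
  I black
  G gray
  G black
  C gray
    B gray
    B black
    E gray
      E→F: F black — skip
      D gray
        D→F: F black — skip
        D→H: H is gray → back edge
Back edge closes the cycle H → C → E → D → H; its vertices are {C, D, E, H}.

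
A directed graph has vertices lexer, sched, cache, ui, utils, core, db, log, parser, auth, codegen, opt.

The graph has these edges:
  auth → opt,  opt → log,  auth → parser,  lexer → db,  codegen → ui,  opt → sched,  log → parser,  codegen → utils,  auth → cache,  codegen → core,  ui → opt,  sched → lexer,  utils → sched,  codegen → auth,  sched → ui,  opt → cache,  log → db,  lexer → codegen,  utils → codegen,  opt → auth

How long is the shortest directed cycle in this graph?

2

For each vertex v, BFS finds the shortest path from v back to v.
The shortest such closed walk is utils → codegen → utils, length 2.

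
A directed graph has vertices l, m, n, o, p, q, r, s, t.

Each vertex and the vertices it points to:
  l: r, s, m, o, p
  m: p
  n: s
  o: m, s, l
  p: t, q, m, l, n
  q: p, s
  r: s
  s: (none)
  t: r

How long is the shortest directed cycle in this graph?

For each vertex v, BFS finds the shortest path from v back to v.
The shortest such closed walk is l → p → l, length 2.

2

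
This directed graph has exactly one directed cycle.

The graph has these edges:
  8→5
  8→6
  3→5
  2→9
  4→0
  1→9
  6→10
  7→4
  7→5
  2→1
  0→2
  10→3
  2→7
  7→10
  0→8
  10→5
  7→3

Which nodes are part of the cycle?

0, 2, 4, 7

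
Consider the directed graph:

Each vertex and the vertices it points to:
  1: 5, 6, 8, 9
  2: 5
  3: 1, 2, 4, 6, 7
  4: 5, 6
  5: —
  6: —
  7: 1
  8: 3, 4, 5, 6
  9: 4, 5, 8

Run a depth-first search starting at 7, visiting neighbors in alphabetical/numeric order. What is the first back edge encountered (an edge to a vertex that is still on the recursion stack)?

3->1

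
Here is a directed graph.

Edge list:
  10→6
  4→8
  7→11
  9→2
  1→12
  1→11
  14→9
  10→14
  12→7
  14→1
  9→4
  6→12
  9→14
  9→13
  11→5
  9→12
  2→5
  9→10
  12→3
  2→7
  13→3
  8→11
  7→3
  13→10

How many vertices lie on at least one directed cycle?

4

A vertex is on a directed cycle iff it belongs to a strongly connected component of size ≥ 2 (or has a self-loop).
The vertices on cycles are {9, 10, 13, 14} — 4 in total.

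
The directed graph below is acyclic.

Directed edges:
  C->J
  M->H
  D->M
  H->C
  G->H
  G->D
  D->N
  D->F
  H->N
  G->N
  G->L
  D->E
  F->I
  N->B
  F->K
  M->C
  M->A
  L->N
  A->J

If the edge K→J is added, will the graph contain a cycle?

Adding K→J creates a cycle iff J can already reach K.
Explore from J: no path reaches K. The graph stays acyclic.

No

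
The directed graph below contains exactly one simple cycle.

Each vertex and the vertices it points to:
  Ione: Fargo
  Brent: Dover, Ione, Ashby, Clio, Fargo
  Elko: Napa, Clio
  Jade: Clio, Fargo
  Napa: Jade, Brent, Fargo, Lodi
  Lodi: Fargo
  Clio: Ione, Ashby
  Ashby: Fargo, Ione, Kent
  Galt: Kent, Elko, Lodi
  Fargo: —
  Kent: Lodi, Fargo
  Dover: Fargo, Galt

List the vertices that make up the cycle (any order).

DFS with gray/black marking from Elko:
Elko gray
  Napa gray
    Jade gray
      Clio gray
        Ione gray
          Fargo gray
          Fargo black
        Ione black
        Ashby gray
          Ashby→Fargo: Fargo black — skip
          Ashby→Ione: Ione black — skip
          Kent gray
            Lodi gray
              Lodi→Fargo: Fargo black — skip
            Lodi black
            Kent→Fargo: Fargo black — skip
          Kent black
        Ashby black
      Clio black
      Jade→Fargo: Fargo black — skip
    Jade black
    Brent gray
      Dover gray
        Dover→Fargo: Fargo black — skip
        Galt gray
          Galt→Kent: Kent black — skip
          Galt→Elko: Elko is gray → back edge
Back edge closes the cycle Elko → Napa → Brent → Dover → Galt → Elko; its vertices are {Elko, Galt, Napa, Brent, Dover}.

Elko, Galt, Napa, Brent, Dover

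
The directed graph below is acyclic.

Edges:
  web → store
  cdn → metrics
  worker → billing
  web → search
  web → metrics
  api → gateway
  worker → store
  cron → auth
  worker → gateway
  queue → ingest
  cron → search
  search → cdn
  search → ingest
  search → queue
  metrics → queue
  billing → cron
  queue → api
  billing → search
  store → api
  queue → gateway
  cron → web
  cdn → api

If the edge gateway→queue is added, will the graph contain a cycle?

Yes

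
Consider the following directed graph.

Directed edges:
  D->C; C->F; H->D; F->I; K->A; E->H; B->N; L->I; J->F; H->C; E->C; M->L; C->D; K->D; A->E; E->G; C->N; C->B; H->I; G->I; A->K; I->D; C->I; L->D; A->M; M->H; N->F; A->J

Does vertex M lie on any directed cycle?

M lies on a cycle iff there is a path from M back to itself.
Exploring from M, it never reaches itself; equivalently, its strongly connected component is a singleton.

No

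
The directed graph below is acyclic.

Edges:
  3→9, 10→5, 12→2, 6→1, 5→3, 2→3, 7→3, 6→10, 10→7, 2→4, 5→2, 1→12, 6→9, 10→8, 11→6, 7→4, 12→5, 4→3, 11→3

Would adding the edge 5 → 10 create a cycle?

Adding 5→10 creates a cycle iff 10 can already reach 5.
Path from 10: 10 → 5.
So 10 → … → 5 → 10 is a cycle.

Yes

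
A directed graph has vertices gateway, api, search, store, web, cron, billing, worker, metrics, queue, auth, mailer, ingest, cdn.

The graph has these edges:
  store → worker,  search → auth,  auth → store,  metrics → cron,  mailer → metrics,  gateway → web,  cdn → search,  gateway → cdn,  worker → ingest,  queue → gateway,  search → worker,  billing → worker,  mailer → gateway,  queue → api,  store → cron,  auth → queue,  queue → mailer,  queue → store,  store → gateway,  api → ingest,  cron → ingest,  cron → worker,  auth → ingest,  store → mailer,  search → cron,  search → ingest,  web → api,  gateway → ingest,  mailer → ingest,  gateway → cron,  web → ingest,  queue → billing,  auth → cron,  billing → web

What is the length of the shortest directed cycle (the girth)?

5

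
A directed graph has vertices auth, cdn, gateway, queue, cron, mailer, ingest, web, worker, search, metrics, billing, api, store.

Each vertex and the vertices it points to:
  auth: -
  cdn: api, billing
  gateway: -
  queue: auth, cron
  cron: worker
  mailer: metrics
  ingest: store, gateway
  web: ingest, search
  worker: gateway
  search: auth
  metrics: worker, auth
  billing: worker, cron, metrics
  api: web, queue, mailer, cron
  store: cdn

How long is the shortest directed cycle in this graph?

For each vertex v, BFS finds the shortest path from v back to v.
The shortest such closed walk is store → cdn → api → web → ingest → store, length 5.

5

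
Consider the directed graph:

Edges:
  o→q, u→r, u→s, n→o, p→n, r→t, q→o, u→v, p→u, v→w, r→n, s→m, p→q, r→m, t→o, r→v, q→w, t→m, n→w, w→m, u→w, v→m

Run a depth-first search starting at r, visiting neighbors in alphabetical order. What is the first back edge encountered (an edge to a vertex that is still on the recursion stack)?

q→o

DFS from r (visiting neighbors in alphabetical order); mark gray on enter, black on exit:
r gray
  m gray
  m black
  n gray
    o gray
      q gray
        q→o: o is gray → back edge
First back edge: q → o.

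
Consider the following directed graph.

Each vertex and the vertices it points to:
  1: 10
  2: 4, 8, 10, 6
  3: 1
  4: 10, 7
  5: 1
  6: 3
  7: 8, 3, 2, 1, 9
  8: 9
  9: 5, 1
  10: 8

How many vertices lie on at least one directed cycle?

8

A vertex is on a directed cycle iff it belongs to a strongly connected component of size ≥ 2 (or has a self-loop).
The vertices on cycles are {1, 2, 4, 5, 7, 8, 9, 10} — 8 in total.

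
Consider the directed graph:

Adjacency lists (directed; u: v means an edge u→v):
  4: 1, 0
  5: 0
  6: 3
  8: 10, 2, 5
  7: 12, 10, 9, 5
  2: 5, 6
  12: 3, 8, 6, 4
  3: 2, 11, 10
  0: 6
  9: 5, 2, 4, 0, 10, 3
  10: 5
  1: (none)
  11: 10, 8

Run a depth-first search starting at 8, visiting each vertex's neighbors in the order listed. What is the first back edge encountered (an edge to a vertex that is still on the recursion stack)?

DFS from 8 (visiting each vertex's neighbors in the order listed); mark gray on enter, black on exit:
8 gray
  10 gray
    5 gray
      0 gray
        6 gray
          3 gray
            2 gray
              2→5: 5 is gray → back edge
First back edge: 2 → 5.

2→5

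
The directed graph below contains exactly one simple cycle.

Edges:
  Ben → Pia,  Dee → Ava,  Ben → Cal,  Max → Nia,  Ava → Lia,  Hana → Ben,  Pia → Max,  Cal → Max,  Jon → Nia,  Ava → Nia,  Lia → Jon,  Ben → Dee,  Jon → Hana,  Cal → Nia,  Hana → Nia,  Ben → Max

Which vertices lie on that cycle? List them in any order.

DFS with gray/black marking from Ben:
Ben gray
  Max gray
    Nia gray
    Nia black
  Max black
  Dee gray
    Ava gray
      Lia gray
        Jon gray
          Hana gray
            Hana→Nia: Nia black — skip
            Hana→Ben: Ben is gray → back edge
Back edge closes the cycle Ben → Dee → Ava → Lia → Jon → Hana → Ben; its vertices are {Ava, Ben, Dee, Jon, Lia, Hana}.

Ava, Ben, Dee, Jon, Lia, Hana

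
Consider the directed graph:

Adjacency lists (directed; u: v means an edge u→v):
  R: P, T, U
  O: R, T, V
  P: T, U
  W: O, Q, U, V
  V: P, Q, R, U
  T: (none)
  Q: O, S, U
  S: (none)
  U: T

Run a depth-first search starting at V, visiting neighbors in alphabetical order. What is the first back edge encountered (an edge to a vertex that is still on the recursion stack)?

DFS from V (visiting neighbors in alphabetical order); mark gray on enter, black on exit:
V gray
  P gray
    T gray
    T black
    U gray
      U→T: T black — skip
    U black
  P black
  Q gray
    O gray
      R gray
        R→P: P black — skip
        R→T: T black — skip
        R→U: U black — skip
      R black
      O→T: T black — skip
      O→V: V is gray → back edge
First back edge: O → V.

O->V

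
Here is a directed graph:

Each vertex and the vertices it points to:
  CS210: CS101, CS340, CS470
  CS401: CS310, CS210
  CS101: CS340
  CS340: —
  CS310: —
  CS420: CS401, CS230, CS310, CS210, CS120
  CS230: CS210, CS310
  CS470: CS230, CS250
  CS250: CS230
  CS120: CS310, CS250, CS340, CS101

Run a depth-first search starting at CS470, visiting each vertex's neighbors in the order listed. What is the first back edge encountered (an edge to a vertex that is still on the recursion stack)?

CS210→CS470

DFS from CS470 (visiting each vertex's neighbors in the order listed); mark gray on enter, black on exit:
CS470 gray
  CS230 gray
    CS210 gray
      CS101 gray
        CS340 gray
        CS340 black
      CS101 black
      CS210→CS340: CS340 black — skip
      CS210→CS470: CS470 is gray → back edge
First back edge: CS210 → CS470.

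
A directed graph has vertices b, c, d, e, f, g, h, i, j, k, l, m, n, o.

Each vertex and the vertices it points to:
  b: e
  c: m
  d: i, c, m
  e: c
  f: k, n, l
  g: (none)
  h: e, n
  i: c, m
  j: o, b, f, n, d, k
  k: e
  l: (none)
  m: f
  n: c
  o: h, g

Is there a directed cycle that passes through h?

h lies on a cycle iff there is a path from h back to itself.
Exploring from h, it never reaches itself; equivalently, its strongly connected component is a singleton.

No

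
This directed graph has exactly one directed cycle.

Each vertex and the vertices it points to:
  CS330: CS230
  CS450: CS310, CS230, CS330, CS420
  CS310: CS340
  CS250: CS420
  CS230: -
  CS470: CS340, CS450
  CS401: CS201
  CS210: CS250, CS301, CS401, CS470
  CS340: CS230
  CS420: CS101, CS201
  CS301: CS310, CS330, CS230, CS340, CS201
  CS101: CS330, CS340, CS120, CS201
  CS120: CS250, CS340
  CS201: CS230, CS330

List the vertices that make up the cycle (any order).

CS101, CS120, CS250, CS420

DFS with gray/black marking from CS250:
CS250 gray
  CS420 gray
    CS101 gray
      CS330 gray
        CS230 gray
        CS230 black
      CS330 black
      CS340 gray
        CS340→CS230: CS230 black — skip
      CS340 black
      CS120 gray
        CS120→CS250: CS250 is gray → back edge
Back edge closes the cycle CS250 → CS420 → CS101 → CS120 → CS250; its vertices are {CS101, CS120, CS250, CS420}.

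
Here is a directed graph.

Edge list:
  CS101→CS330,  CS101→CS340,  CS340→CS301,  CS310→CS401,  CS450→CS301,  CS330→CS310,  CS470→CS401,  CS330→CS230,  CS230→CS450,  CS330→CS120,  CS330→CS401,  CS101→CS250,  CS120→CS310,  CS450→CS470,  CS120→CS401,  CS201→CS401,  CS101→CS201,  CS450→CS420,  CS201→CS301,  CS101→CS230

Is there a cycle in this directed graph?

No

DFS with white/gray/black marking, starting from CS250:
CS250 gray
CS250 black
CS310 gray
  CS401 gray
  CS401 black
CS310 black
CS230 gray
  CS450 gray
    CS420 gray
    CS420 black
    CS301 gray
    CS301 black
    CS470 gray
      CS470→CS401: CS401 black — skip
    CS470 black
  CS450 black
CS230 black
CS120 gray
  CS120→CS310: CS310 black — skip
  CS120→CS401: CS401 black — skip
CS120 black
CS330 gray
  CS330→CS401: CS401 black — skip
  CS330→CS230: CS230 black — skip
  CS330→CS310: CS310 black — skip
  CS330→CS120: CS120 black — skip
CS330 black
CS201 gray
  CS201→CS301: CS301 black — skip
  CS201→CS401: CS401 black — skip
CS201 black
CS340 gray
  CS340→CS301: CS301 black — skip
CS340 black
CS101 gray
  CS101→CS201: CS201 black — skip
  CS101→CS230: CS230 black — skip
  CS101→CS340: CS340 black — skip
  CS101→CS330: CS330 black — skip
  CS101→CS250: CS250 black — skip
CS101 black
Every edge goes to a white or black vertex — no back edge, so the graph is acyclic.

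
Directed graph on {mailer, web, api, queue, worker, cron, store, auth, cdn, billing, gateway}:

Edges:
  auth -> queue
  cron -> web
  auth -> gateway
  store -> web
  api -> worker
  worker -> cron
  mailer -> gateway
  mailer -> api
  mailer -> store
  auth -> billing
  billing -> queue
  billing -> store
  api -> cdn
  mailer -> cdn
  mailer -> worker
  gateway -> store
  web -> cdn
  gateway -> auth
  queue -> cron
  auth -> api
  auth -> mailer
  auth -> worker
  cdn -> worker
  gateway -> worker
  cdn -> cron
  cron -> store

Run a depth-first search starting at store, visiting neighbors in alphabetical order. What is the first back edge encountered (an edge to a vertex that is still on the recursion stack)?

cron→store

DFS from store (visiting neighbors in alphabetical order); mark gray on enter, black on exit:
store gray
  web gray
    cdn gray
      cron gray
        cron→store: store is gray → back edge
First back edge: cron → store.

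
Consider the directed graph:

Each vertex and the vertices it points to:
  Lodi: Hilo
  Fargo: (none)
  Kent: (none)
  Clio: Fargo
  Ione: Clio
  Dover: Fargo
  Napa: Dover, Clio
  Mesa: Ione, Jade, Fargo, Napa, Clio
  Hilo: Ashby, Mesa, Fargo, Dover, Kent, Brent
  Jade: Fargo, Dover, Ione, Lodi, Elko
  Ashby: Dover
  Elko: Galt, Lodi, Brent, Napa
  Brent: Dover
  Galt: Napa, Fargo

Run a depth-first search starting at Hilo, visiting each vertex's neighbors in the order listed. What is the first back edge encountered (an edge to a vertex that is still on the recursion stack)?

Lodi->Hilo

DFS from Hilo (visiting each vertex's neighbors in the order listed); mark gray on enter, black on exit:
Hilo gray
  Ashby gray
    Dover gray
      Fargo gray
      Fargo black
    Dover black
  Ashby black
  Mesa gray
    Ione gray
      Clio gray
        Clio→Fargo: Fargo black — skip
      Clio black
    Ione black
    Jade gray
      Jade→Fargo: Fargo black — skip
      Jade→Dover: Dover black — skip
      Jade→Ione: Ione black — skip
      Lodi gray
        Lodi→Hilo: Hilo is gray → back edge
First back edge: Lodi → Hilo.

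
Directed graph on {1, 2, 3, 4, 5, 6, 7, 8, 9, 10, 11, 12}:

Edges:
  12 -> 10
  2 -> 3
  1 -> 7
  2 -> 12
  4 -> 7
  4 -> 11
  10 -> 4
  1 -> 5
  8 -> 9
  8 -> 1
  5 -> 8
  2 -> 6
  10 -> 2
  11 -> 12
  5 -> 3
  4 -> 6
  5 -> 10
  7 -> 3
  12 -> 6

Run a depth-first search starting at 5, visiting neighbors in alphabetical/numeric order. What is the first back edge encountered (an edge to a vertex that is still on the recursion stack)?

1→5

DFS from 5 (visiting neighbors in alphabetical/numeric order); mark gray on enter, black on exit:
5 gray
  3 gray
  3 black
  8 gray
    1 gray
      1→5: 5 is gray → back edge
First back edge: 1 → 5.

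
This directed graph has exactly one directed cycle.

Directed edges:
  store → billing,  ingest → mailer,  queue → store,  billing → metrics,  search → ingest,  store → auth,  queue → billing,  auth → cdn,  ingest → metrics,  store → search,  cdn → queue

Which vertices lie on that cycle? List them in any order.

cdn, auth, queue, store

DFS with gray/black marking from cdn:
cdn gray
  queue gray
    billing gray
      metrics gray
      metrics black
    billing black
    store gray
      store→billing: billing black — skip
      auth gray
        auth→cdn: cdn is gray → back edge
Back edge closes the cycle cdn → queue → store → auth → cdn; its vertices are {cdn, auth, queue, store}.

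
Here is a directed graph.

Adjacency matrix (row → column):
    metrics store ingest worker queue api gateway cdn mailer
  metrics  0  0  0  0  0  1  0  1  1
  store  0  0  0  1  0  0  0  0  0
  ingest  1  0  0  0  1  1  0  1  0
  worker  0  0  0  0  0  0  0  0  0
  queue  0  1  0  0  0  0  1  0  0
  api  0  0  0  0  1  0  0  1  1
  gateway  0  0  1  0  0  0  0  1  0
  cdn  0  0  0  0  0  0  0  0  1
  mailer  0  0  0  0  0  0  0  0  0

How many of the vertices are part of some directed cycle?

A vertex is on a directed cycle iff it belongs to a strongly connected component of size ≥ 2 (or has a self-loop).
The vertices on cycles are {api, queue, ingest, gateway, metrics} — 5 in total.

5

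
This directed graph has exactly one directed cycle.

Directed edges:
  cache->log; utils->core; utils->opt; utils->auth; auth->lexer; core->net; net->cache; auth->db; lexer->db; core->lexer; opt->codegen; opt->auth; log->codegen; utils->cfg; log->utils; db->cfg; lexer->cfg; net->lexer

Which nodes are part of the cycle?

DFS with gray/black marking from log:
log gray
  codegen gray
  codegen black
  utils gray
    cfg gray
    cfg black
    opt gray
      auth gray
        lexer gray
          db gray
            db→cfg: cfg black — skip
          db black
          lexer→cfg: cfg black — skip
        lexer black
        auth→db: db black — skip
      auth black
      opt→codegen: codegen black — skip
    opt black
    utils→auth: auth black — skip
    core gray
      core→lexer: lexer black — skip
      net gray
        net→lexer: lexer black — skip
        cache gray
          cache→log: log is gray → back edge
Back edge closes the cycle log → utils → core → net → cache → log; its vertices are {log, net, core, cache, utils}.

log, net, core, cache, utils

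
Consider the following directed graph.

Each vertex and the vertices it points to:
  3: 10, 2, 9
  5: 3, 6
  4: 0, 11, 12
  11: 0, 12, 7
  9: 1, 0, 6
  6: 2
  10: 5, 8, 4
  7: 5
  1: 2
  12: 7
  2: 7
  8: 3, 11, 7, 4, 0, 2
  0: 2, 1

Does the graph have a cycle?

Yes

DFS with white/gray/black marking, starting from 6:
6 gray
  2 gray
    7 gray
      5 gray
        3 gray
          10 gray
            10→5: 5 is gray → back edge
Back edge found, so a cycle exists: 5 → 3 → 10 → 5.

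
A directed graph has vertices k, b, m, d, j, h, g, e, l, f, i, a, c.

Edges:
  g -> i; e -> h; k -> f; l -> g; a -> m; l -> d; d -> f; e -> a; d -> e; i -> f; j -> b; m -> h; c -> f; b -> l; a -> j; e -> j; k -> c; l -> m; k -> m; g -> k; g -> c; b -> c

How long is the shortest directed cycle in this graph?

5

For each vertex v, BFS finds the shortest path from v back to v.
The shortest such closed walk is b → l → d → e → j → b, length 5.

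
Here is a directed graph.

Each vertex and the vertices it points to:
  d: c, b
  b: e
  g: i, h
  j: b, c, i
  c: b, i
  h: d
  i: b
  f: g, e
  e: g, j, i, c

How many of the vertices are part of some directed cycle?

8

A vertex is on a directed cycle iff it belongs to a strongly connected component of size ≥ 2 (or has a self-loop).
The vertices on cycles are {b, c, d, e, g, h, i, j} — 8 in total.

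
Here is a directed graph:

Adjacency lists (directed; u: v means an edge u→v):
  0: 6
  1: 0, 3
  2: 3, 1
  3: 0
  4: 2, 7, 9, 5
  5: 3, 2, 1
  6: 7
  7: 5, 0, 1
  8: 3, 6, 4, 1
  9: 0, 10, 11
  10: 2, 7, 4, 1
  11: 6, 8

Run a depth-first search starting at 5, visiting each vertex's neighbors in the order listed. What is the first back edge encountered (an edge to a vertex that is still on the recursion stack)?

DFS from 5 (visiting each vertex's neighbors in the order listed); mark gray on enter, black on exit:
5 gray
  3 gray
    0 gray
      6 gray
        7 gray
          7→5: 5 is gray → back edge
First back edge: 7 → 5.

7→5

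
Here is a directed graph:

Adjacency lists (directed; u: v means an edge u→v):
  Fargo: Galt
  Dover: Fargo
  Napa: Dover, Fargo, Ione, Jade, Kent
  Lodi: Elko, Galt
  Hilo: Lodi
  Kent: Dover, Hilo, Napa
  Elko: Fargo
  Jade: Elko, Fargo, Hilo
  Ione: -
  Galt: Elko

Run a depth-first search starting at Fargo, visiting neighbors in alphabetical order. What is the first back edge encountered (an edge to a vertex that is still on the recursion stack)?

Elko->Fargo

DFS from Fargo (visiting neighbors in alphabetical order); mark gray on enter, black on exit:
Fargo gray
  Galt gray
    Elko gray
      Elko→Fargo: Fargo is gray → back edge
First back edge: Elko → Fargo.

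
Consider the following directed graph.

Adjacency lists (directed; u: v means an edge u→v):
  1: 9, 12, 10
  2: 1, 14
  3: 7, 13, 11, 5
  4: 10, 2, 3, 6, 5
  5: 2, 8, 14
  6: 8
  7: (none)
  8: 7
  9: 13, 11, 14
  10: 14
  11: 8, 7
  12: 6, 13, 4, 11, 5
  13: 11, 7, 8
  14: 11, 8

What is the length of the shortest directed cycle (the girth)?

For each vertex v, BFS finds the shortest path from v back to v.
The shortest such closed walk is 4 → 2 → 1 → 12 → 4, length 4.

4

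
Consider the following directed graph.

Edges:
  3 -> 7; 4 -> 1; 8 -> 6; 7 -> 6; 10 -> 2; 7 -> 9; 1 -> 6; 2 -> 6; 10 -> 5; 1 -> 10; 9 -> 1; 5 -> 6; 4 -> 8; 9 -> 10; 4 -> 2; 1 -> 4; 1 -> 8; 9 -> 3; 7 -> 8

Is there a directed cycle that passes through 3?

3 is on a cycle iff 3 can reach itself via ≥1 edge.
3 → 7 → 9 → 3 — yes.

Yes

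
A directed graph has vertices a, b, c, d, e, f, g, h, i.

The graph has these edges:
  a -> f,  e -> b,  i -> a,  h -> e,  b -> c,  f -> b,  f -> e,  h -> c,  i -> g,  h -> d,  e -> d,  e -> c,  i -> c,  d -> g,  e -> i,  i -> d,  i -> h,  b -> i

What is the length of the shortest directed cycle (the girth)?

3

For each vertex v, BFS finds the shortest path from v back to v.
The shortest such closed walk is e → i → h → e, length 3.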